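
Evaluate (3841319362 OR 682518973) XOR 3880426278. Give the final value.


Step 1: 3841319362 | 682518973 = 3976194559
Step 2: 3976194559 ^ 3880426278 = 196440793

196440793


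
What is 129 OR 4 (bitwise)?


0b10000001 | 0b100 = 0b10000101 = 133

133


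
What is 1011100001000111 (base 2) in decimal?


1011100001000111 in decimal = 47175

47175


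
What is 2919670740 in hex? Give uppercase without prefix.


2919670740 = AE06A3D4 hex

AE06A3D4


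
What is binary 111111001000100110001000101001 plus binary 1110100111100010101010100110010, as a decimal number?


111111001000100110001000101001 + 1110100111100010101010100110010 = 10110100000100111011011101011011 = 3021191003

3021191003


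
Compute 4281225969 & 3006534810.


0b11111111001011100101001011110001 & 0b10110011001101000001010010011010 = 0b10110011001001000001000010010000 = 3005485200

3005485200


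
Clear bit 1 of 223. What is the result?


223 & ~(1 << 1) = 221

221


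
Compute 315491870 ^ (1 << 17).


315491870 ^ (1 << 17) = 315491870 ^ 131072 = 315360798

315360798


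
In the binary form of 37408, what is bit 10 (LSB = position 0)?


0b1001001000100000, position 10 = 0

0


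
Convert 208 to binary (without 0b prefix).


208 = 11010000 in binary

11010000


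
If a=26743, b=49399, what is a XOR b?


26743 ^ 49399 = 43136

43136


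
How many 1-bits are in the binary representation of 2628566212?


0b10011100101011001011110011000100 has 16 set bits

16


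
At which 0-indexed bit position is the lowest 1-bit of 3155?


0b110001010011. Lowest set bit at position 0

0


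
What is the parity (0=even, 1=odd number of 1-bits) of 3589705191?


0b11010101111101101000110111100111 has 21 ones => parity 1

1


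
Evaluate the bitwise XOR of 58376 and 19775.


0b1110010000001000 ^ 0b100110100111111 = 0b1010100100110111 = 43319

43319


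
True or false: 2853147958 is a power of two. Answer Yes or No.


0b10101010000011111001010100110110. Multiple bits set => No

No


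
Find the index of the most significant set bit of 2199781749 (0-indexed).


0b10000011000111100000000101110101. Highest set bit at position 31

31


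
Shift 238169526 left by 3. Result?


0b1110001100100010110110110110 << 3 = 0b1110001100100010110110110110000 = 1905356208

1905356208


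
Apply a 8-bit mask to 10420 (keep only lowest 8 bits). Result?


10420 & 255 = 180

180


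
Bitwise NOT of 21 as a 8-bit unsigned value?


~0b10101 = 0b11101010 = 234 (8-bit unsigned)

234


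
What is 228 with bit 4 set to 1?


228 | (1 << 4) = 228 | 16 = 244

244


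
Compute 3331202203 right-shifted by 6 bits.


0b11000110100011100001110010011011 >> 6 = 0b11000110100011100001110010 = 52050034

52050034


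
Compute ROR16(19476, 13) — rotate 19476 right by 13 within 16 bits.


Rotate 0b100110000010100 right by 13 (16-bit) = 0b110000010100010 = 24738

24738


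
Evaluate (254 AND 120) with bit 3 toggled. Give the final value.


Step 1: 254 & 120 = 120
Step 2: 120 ^ (1 << 3) = 120 ^ 8 = 112

112


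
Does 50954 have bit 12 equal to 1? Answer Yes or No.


0b1100011100001010, bit 12 = 0. No

No


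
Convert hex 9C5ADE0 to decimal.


9C5ADE0 hex = 163950048 decimal

163950048


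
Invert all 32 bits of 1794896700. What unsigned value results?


1794896700 ^ 4294967295 = 2500070595

2500070595


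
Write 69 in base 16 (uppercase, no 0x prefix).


69 = 45 hex

45


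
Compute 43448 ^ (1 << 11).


43448 ^ (1 << 11) = 43448 ^ 2048 = 41400

41400


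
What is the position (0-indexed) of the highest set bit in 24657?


0b110000001010001. Highest set bit at position 14

14


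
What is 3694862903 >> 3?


0b11011100001110110010001000110111 >> 3 = 0b11011100001110110010001000110 = 461857862

461857862


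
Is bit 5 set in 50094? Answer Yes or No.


0b1100001110101110, bit 5 = 1. Yes

Yes


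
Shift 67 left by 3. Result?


0b1000011 << 3 = 0b1000011000 = 536

536


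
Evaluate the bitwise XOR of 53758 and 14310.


0b1101000111111110 ^ 0b11011111100110 = 0b1110011000011000 = 58904

58904


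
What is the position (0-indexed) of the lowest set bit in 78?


0b1001110. Lowest set bit at position 1

1


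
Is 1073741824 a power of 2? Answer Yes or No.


0b1000000000000000000000000000000. Only one bit set => Yes

Yes


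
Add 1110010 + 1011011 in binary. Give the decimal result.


1110010 + 1011011 = 11001101 = 205

205


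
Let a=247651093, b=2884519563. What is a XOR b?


247651093 ^ 2884519563 = 2771164574

2771164574


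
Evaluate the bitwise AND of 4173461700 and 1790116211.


0b11111000110000011111100011000100 & 0b1101010101100110000000101110011 = 0b1101000100000010000000001000000 = 1753284672

1753284672


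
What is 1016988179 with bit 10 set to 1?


1016988179 | (1 << 10) = 1016988179 | 1024 = 1016989203

1016989203


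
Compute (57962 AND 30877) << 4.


Step 1: 57962 & 30877 = 24584
Step 2: 24584 << 4 = 393344

393344


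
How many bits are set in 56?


0b111000 has 3 set bits

3


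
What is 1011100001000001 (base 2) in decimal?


1011100001000001 in decimal = 47169

47169


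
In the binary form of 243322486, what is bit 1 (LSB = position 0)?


0b1110100000001100111001110110, position 1 = 1

1


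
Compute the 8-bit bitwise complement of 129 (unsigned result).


~0b10000001 = 0b1111110 = 126 (8-bit unsigned)

126


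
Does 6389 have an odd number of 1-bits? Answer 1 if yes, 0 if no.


0b1100011110101 has 8 ones => parity 0

0


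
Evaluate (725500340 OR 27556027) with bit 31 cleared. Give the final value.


Step 1: 725500340 | 27556027 = 733903295
Step 2: 733903295 & ~(1 << 31) = 733903295

733903295


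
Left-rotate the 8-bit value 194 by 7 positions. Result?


Rotate 0b11000010 left by 7 (8-bit) = 0b1100001 = 97

97


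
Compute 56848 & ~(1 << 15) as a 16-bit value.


56848 & ~(1 << 15) = 24080

24080


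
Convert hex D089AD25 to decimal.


D089AD25 hex = 3498683685 decimal

3498683685


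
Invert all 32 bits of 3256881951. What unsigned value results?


3256881951 ^ 4294967295 = 1038085344

1038085344


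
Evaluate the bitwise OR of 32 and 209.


0b100000 | 0b11010001 = 0b11110001 = 241

241


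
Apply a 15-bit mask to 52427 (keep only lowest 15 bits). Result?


52427 & 32767 = 19659

19659


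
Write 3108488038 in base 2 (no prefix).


3108488038 = 10111001010001111100001101100110 in binary

10111001010001111100001101100110


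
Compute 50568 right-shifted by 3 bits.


0b1100010110001000 >> 3 = 0b1100010110001 = 6321

6321


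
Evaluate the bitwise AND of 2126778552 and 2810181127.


0b1111110110001000001000010111000 & 0b10100111011111111111011000000111 = 0b100110010001000001000000000000 = 641994752

641994752


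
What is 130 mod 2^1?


130 & 1 = 0

0


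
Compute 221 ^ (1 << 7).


221 ^ (1 << 7) = 221 ^ 128 = 93

93


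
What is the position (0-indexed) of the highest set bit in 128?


0b10000000. Highest set bit at position 7

7


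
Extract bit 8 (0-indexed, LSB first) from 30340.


0b111011010000100, position 8 = 0

0


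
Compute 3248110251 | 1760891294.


0b11000001100110100011101010101011 | 0b1101000111101010001000110011110 = 0b11101001111111110011101110111111 = 3925818303

3925818303


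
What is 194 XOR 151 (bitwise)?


0b11000010 ^ 0b10010111 = 0b1010101 = 85

85


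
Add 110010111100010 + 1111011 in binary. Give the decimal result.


110010111100010 + 1111011 = 110011001011101 = 26205

26205


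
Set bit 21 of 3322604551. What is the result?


3322604551 | (1 << 21) = 3322604551 | 2097152 = 3324701703

3324701703


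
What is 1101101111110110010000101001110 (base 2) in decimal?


1101101111110110010000101001110 in decimal = 1845174606

1845174606


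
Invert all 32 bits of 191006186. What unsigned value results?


191006186 ^ 4294967295 = 4103961109

4103961109


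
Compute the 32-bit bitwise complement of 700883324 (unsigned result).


~0b101001110001101010000101111100 = 0b11010110001110010101111010000011 = 3594083971 (32-bit unsigned)

3594083971


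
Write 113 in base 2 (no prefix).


113 = 1110001 in binary

1110001


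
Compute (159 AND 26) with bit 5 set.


Step 1: 159 & 26 = 26
Step 2: 26 | (1 << 5) = 26 | 32 = 58

58


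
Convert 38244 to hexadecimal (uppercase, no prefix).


38244 = 9564 hex

9564


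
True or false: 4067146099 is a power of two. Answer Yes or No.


0b11110010011010111011100101110011. Multiple bits set => No

No


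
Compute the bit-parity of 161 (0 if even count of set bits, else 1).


0b10100001 has 3 ones => parity 1

1


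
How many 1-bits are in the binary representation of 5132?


0b1010000001100 has 4 set bits

4


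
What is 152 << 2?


0b10011000 << 2 = 0b1001100000 = 608

608


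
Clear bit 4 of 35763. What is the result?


35763 & ~(1 << 4) = 35747

35747


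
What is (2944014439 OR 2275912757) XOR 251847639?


Step 1: 2944014439 | 2275912757 = 2952772727
Step 2: 2952772727 ^ 251847639 = 2700959648

2700959648


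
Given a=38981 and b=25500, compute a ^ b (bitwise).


38981 ^ 25500 = 64473

64473


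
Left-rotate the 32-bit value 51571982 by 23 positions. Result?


Rotate 0b11000100101110110100001110 left by 23 (32-bit) = 0b10000111000000011000100101110110 = 2265024886

2265024886


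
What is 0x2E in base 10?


2E hex = 46 decimal

46


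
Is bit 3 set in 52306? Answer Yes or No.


0b1100110001010010, bit 3 = 0. No

No


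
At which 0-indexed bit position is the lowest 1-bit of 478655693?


0b11100100001111011010011001101. Lowest set bit at position 0

0


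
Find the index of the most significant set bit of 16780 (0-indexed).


0b100000110001100. Highest set bit at position 14

14


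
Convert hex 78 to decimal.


78 hex = 120 decimal

120


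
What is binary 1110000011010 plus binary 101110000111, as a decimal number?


1110000011010 + 101110000111 = 10011110100001 = 10145

10145


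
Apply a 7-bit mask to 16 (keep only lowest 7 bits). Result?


16 & 127 = 16

16


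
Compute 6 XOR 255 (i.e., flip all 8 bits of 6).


6 ^ 255 = 249

249


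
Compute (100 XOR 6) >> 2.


Step 1: 100 ^ 6 = 98
Step 2: 98 >> 2 = 24

24


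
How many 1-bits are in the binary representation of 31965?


0b111110011011101 has 11 set bits

11


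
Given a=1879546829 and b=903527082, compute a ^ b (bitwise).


1879546829 ^ 903527082 = 1172119911

1172119911


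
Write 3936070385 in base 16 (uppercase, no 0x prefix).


3936070385 = EA9BAAF1 hex

EA9BAAF1


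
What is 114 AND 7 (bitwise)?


0b1110010 & 0b111 = 0b10 = 2

2


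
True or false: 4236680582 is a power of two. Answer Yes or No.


0b11111100100001101001110110000110. Multiple bits set => No

No


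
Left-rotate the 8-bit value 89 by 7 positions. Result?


Rotate 0b1011001 left by 7 (8-bit) = 0b10101100 = 172

172


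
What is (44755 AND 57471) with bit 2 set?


Step 1: 44755 & 57471 = 41043
Step 2: 41043 | (1 << 2) = 41043 | 4 = 41047

41047


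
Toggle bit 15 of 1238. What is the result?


1238 ^ (1 << 15) = 1238 ^ 32768 = 34006

34006


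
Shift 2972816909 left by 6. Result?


0b10110001001100011001011000001101 << 6 = 0b10110001001100011001011000001101000000 = 190260282176

190260282176


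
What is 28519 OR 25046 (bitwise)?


0b110111101100111 | 0b110000111010110 = 0b110111111110111 = 28663

28663


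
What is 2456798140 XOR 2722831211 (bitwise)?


0b10010010011011111100001110111100 ^ 0b10100010010010110001101101101011 = 0b110000001001001101100011010111 = 807721175

807721175


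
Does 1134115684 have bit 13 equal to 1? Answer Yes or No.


0b1000011100110010011101101100100, bit 13 = 1. Yes

Yes


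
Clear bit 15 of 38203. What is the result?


38203 & ~(1 << 15) = 5435

5435


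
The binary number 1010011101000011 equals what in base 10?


1010011101000011 in decimal = 42819

42819


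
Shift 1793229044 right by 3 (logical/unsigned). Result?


0b1101010111000101000000011110100 >> 3 = 0b1101010111000101000000011110 = 224153630

224153630


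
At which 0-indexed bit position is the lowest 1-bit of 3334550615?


0b11000110110000010011010001010111. Lowest set bit at position 0

0


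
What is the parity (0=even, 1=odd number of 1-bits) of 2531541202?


0b10010110111001000100000011010010 has 13 ones => parity 1

1


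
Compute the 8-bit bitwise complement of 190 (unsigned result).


~0b10111110 = 0b1000001 = 65 (8-bit unsigned)

65


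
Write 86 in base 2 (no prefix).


86 = 1010110 in binary

1010110


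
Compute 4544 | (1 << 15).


4544 | (1 << 15) = 4544 | 32768 = 37312

37312


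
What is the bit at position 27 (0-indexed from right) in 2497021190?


0b10010100110101011000010100000110, position 27 = 0

0


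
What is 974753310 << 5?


0b111010000110011000111000011110 << 5 = 0b11101000011001100011100001111000000 = 31192105920

31192105920


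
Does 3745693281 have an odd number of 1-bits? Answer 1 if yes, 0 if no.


0b11011111010000101011111001100001 has 18 ones => parity 0

0


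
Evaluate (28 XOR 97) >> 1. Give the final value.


Step 1: 28 ^ 97 = 125
Step 2: 125 >> 1 = 62

62


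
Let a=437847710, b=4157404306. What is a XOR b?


437847710 ^ 4157404306 = 3990221324

3990221324


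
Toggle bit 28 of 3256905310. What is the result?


3256905310 ^ (1 << 28) = 3256905310 ^ 268435456 = 3525340766

3525340766


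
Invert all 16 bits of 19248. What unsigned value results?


19248 ^ 65535 = 46287

46287


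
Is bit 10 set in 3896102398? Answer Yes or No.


0b11101000001110011100110111111110, bit 10 = 1. Yes

Yes


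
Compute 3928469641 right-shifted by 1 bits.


0b11101010001001111011000010001001 >> 1 = 0b1110101000100111101100001000100 = 1964234820

1964234820


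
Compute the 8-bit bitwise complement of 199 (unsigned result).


~0b11000111 = 0b111000 = 56 (8-bit unsigned)

56


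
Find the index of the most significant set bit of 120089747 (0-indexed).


0b111001010000110110010010011. Highest set bit at position 26

26


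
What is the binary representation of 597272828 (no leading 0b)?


597272828 = 100011100110011010100011111100 in binary

100011100110011010100011111100


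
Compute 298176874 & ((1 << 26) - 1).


298176874 & 67108863 = 29741418

29741418


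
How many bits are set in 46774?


0b1011011010110110 has 10 set bits

10


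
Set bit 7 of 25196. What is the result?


25196 | (1 << 7) = 25196 | 128 = 25324

25324


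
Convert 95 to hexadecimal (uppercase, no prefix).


95 = 5F hex

5F


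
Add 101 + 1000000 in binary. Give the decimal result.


101 + 1000000 = 1000101 = 69

69


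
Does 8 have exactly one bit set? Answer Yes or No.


0b1000. Only one bit set => Yes

Yes


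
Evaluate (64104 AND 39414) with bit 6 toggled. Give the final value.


Step 1: 64104 & 39414 = 39008
Step 2: 39008 ^ (1 << 6) = 39008 ^ 64 = 38944

38944


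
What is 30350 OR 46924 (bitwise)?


0b111011010001110 | 0b1011011101001100 = 0b1111011111001110 = 63438

63438


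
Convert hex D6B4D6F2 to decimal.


D6B4D6F2 hex = 3602175730 decimal

3602175730


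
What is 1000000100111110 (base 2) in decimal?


1000000100111110 in decimal = 33086

33086


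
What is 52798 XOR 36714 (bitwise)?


0b1100111000111110 ^ 0b1000111101101010 = 0b100000101010100 = 16724

16724


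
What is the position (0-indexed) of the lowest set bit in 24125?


0b101111000111101. Lowest set bit at position 0

0


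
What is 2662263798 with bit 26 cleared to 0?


2662263798 & ~(1 << 26) = 2595154934

2595154934


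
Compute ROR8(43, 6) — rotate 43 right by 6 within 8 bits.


Rotate 0b101011 right by 6 (8-bit) = 0b10101100 = 172

172


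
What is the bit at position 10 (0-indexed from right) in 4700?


0b1001001011100, position 10 = 0

0


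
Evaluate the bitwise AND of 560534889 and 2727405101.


0b100001011010010001010101101001 & 0b10100010100100001110011000101101 = 0b100000000000000000010000101001 = 536871977

536871977


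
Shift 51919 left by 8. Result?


0b1100101011001111 << 8 = 0b110010101100111100000000 = 13291264

13291264


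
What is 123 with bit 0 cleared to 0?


123 & ~(1 << 0) = 122

122


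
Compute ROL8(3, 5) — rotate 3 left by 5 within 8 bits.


Rotate 0b11 left by 5 (8-bit) = 0b1100000 = 96

96


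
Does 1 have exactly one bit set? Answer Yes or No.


0b1. Only one bit set => Yes

Yes


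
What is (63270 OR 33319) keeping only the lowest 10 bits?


Step 1: 63270 | 33319 = 63271
Step 2: 63271 & 1023 = 807

807


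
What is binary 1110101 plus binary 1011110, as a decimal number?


1110101 + 1011110 = 11010011 = 211

211


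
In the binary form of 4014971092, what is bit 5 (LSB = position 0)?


0b11101111010011111001100011010100, position 5 = 0

0


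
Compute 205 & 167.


0b11001101 & 0b10100111 = 0b10000101 = 133

133


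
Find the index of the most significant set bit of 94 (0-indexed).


0b1011110. Highest set bit at position 6

6


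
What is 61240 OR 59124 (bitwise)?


0b1110111100111000 | 0b1110011011110100 = 0b1110111111111100 = 61436

61436


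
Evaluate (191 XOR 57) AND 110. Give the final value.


Step 1: 191 ^ 57 = 134
Step 2: 134 & 110 = 6

6


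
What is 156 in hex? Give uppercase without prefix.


156 = 9C hex

9C


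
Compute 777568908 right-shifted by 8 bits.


0b101110010110001100001010001100 >> 8 = 0b1011100101100011000010 = 3037378

3037378


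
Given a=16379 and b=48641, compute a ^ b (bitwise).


16379 ^ 48641 = 33274

33274


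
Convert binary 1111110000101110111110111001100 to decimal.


1111110000101110111110111001100 in decimal = 2115468748

2115468748


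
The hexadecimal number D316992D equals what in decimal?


D316992D hex = 3541473581 decimal

3541473581


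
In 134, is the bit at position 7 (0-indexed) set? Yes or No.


0b10000110, bit 7 = 1. Yes

Yes


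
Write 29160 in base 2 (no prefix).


29160 = 111000111101000 in binary

111000111101000


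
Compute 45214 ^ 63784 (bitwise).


0b1011000010011110 ^ 0b1111100100101000 = 0b100100110110110 = 18870

18870


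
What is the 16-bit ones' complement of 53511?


53511 ^ 65535 = 12024

12024


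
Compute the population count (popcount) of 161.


0b10100001 has 3 set bits

3


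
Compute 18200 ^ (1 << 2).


18200 ^ (1 << 2) = 18200 ^ 4 = 18204

18204


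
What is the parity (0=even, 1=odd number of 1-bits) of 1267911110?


0b1001011100100101100100111000110 has 15 ones => parity 1

1


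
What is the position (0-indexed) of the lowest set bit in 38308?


0b1001010110100100. Lowest set bit at position 2

2


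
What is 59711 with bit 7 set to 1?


59711 | (1 << 7) = 59711 | 128 = 59839

59839


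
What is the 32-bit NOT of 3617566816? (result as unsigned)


~0b11010111100111111011000001100000 = 0b101000011000000100111110011111 = 677400479 (32-bit unsigned)

677400479


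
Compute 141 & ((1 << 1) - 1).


141 & 1 = 1

1


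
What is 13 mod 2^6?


13 & 63 = 13

13


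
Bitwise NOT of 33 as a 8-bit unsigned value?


~0b100001 = 0b11011110 = 222 (8-bit unsigned)

222


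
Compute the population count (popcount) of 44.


0b101100 has 3 set bits

3


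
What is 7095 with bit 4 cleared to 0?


7095 & ~(1 << 4) = 7079

7079


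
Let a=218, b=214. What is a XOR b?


218 ^ 214 = 12

12


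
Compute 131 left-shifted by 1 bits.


0b10000011 << 1 = 0b100000110 = 262

262


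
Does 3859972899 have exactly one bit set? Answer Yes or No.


0b11100110000100101000001100100011. Multiple bits set => No

No


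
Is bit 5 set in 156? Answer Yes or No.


0b10011100, bit 5 = 0. No

No


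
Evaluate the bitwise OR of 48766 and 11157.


0b1011111001111110 | 0b10101110010101 = 0b1011111111111111 = 49151

49151


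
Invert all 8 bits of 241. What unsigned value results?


241 ^ 255 = 14

14


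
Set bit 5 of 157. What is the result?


157 | (1 << 5) = 157 | 32 = 189

189


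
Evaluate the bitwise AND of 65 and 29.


0b1000001 & 0b11101 = 0b1 = 1

1


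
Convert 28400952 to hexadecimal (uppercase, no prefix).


28400952 = 1B15D38 hex

1B15D38


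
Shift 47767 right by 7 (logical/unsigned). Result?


0b1011101010010111 >> 7 = 0b101110101 = 373

373


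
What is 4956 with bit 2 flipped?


4956 ^ (1 << 2) = 4956 ^ 4 = 4952

4952


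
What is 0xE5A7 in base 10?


E5A7 hex = 58791 decimal

58791


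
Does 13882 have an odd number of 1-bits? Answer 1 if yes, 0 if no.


0b11011000111010 has 8 ones => parity 0

0


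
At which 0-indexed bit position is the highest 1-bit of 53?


0b110101. Highest set bit at position 5

5


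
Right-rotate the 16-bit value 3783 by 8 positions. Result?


Rotate 0b111011000111 right by 8 (16-bit) = 0b1100011100001110 = 50958

50958


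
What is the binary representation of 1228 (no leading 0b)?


1228 = 10011001100 in binary

10011001100


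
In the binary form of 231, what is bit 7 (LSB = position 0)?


0b11100111, position 7 = 1

1


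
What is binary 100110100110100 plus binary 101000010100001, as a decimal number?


100110100110100 + 101000010100001 = 1001110111010101 = 40405

40405


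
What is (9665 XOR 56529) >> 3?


Step 1: 9665 ^ 56529 = 63760
Step 2: 63760 >> 3 = 7970

7970


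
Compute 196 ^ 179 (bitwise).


0b11000100 ^ 0b10110011 = 0b1110111 = 119

119


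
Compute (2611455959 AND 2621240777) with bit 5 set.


Step 1: 2611455959 & 2621240777 = 2552538561
Step 2: 2552538561 | (1 << 5) = 2552538561 | 32 = 2552538593

2552538593


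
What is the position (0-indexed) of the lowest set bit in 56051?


0b1101101011110011. Lowest set bit at position 0

0


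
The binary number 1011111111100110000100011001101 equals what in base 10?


1011111111100110000100011001101 in decimal = 1609763021

1609763021


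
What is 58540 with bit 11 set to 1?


58540 | (1 << 11) = 58540 | 2048 = 60588

60588


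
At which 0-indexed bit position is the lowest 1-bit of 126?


0b1111110. Lowest set bit at position 1

1


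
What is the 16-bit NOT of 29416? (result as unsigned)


~0b111001011101000 = 0b1000110100010111 = 36119 (16-bit unsigned)

36119


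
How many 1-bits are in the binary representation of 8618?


0b10000110101010 has 6 set bits

6


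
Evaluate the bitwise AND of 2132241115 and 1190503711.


0b1111111000101110110101011011011 & 0b1000110111101011010010100011111 = 0b1000110000101010010000000011011 = 1175789595

1175789595


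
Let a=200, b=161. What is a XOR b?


200 ^ 161 = 105

105


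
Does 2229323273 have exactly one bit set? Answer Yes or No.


0b10000100111000001100011000001001. Multiple bits set => No

No


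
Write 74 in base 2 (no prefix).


74 = 1001010 in binary

1001010


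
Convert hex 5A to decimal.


5A hex = 90 decimal

90


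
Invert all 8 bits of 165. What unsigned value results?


165 ^ 255 = 90

90


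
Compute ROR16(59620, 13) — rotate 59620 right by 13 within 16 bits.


Rotate 0b1110100011100100 right by 13 (16-bit) = 0b100011100100111 = 18215

18215


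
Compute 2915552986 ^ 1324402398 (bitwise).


0b10101101110001111100111011011010 ^ 0b1001110111100001100011011011110 = 0b11100011001101110000100000000100 = 3812034564

3812034564


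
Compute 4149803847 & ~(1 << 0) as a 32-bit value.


4149803847 & ~(1 << 0) = 4149803846

4149803846


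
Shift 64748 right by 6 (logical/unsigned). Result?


0b1111110011101100 >> 6 = 0b1111110011 = 1011

1011


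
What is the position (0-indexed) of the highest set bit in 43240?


0b1010100011101000. Highest set bit at position 15

15


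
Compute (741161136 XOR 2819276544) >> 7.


Step 1: 741161136 ^ 2819276544 = 2217183152
Step 2: 2217183152 >> 7 = 17321743

17321743


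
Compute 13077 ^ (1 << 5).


13077 ^ (1 << 5) = 13077 ^ 32 = 13109

13109


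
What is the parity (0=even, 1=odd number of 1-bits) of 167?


0b10100111 has 5 ones => parity 1

1


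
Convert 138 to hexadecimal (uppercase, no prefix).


138 = 8A hex

8A


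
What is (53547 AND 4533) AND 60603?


Step 1: 53547 & 4533 = 4385
Step 2: 4385 & 60603 = 33

33


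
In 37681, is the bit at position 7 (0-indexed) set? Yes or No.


0b1001001100110001, bit 7 = 0. No

No


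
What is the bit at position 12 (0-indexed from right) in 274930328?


0b10000011000110001101010011000, position 12 = 1

1


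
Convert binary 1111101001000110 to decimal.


1111101001000110 in decimal = 64070

64070


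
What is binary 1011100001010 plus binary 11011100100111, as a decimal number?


1011100001010 + 11011100100111 = 100111000110001 = 20017

20017


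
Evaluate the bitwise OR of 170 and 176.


0b10101010 | 0b10110000 = 0b10111010 = 186

186


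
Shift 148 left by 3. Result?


0b10010100 << 3 = 0b10010100000 = 1184

1184


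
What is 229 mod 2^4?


229 & 15 = 5

5


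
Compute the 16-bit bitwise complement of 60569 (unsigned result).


~0b1110110010011001 = 0b1001101100110 = 4966 (16-bit unsigned)

4966


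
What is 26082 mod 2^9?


26082 & 511 = 482

482


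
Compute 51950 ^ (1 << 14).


51950 ^ (1 << 14) = 51950 ^ 16384 = 35566

35566


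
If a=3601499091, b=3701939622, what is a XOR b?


3601499091 ^ 3701939622 = 168664693

168664693


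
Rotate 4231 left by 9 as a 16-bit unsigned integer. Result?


Rotate 0b1000010000111 left by 9 (16-bit) = 0b111000100001 = 3617

3617


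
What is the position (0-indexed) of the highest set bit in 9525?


0b10010100110101. Highest set bit at position 13

13


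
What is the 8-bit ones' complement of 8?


8 ^ 255 = 247

247


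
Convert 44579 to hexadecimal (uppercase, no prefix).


44579 = AE23 hex

AE23


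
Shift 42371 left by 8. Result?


0b1010010110000011 << 8 = 0b101001011000001100000000 = 10846976

10846976


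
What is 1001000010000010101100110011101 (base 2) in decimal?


1001000010000010101100110011101 in decimal = 1212242333

1212242333


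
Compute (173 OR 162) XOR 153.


Step 1: 173 | 162 = 175
Step 2: 175 ^ 153 = 54

54


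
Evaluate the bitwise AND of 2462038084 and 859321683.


0b10010010101111111011100001000100 & 0b110011001110000011010101010011 = 0b10010001110000011000001000000 = 305672256

305672256


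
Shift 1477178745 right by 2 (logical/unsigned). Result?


0b1011000000010111111010101111001 >> 2 = 0b10110000000101111110101011110 = 369294686

369294686


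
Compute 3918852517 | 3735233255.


0b11101001100101001111000110100101 | 0b11011110101000110010001011100111 = 0b11111111101101111111001111100111 = 4290245607

4290245607


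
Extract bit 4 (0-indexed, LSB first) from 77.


0b1001101, position 4 = 0

0


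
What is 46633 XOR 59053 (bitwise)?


0b1011011000101001 ^ 0b1110011010101101 = 0b101000010000100 = 20612

20612


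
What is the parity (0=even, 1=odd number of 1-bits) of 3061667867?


0b10110110011111010101100000011011 has 18 ones => parity 0

0


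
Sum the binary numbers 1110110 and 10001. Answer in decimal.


1110110 + 10001 = 10000111 = 135

135


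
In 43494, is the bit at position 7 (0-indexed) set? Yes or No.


0b1010100111100110, bit 7 = 1. Yes

Yes


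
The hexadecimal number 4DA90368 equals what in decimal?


4DA90368 hex = 1302922088 decimal

1302922088


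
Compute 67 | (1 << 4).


67 | (1 << 4) = 67 | 16 = 83

83


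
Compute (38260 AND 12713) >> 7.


Step 1: 38260 & 12713 = 4384
Step 2: 4384 >> 7 = 34

34


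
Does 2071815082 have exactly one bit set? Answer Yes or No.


0b1111011011111010110001110101010. Multiple bits set => No

No


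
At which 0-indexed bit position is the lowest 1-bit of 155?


0b10011011. Lowest set bit at position 0

0


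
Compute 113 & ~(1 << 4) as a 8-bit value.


113 & ~(1 << 4) = 97

97


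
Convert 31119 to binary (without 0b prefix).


31119 = 111100110001111 in binary

111100110001111


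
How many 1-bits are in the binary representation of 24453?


0b101111110000101 has 9 set bits

9


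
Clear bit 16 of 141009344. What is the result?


141009344 & ~(1 << 16) = 140943808

140943808


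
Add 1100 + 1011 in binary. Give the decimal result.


1100 + 1011 = 10111 = 23

23


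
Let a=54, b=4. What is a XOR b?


54 ^ 4 = 50

50


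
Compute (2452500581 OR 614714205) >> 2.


Step 1: 2452500581 | 614714205 = 3064986493
Step 2: 3064986493 >> 2 = 766246623

766246623


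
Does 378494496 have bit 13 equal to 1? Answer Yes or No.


0b10110100011110101111000100000, bit 13 = 0. No

No


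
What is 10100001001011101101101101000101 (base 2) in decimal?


10100001001011101101101101000101 in decimal = 2704202565

2704202565


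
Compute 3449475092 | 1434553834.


0b11001101100110101101000000010100 | 0b1010101100000011000110111101010 = 0b11011101100110111101110111111110 = 3717979646

3717979646


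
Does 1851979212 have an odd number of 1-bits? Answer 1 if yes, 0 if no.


0b1101110011000101111010111001100 has 18 ones => parity 0

0


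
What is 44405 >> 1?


0b1010110101110101 >> 1 = 0b101011010111010 = 22202

22202


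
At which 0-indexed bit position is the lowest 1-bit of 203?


0b11001011. Lowest set bit at position 0

0


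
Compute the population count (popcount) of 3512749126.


0b11010001011000000100110001000110 has 12 set bits

12


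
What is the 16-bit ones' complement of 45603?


45603 ^ 65535 = 19932

19932


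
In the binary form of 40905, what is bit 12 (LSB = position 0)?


0b1001111111001001, position 12 = 1

1


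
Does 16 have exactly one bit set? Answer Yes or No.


0b10000. Only one bit set => Yes

Yes


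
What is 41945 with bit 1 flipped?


41945 ^ (1 << 1) = 41945 ^ 2 = 41947

41947


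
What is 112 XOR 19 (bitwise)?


0b1110000 ^ 0b10011 = 0b1100011 = 99

99


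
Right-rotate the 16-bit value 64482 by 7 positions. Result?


Rotate 0b1111101111100010 right by 7 (16-bit) = 0b1100010111110111 = 50679

50679


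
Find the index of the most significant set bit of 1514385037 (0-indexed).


0b1011010010000111010111010001101. Highest set bit at position 30

30


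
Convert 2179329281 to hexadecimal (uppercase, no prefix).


2179329281 = 81E5ED01 hex

81E5ED01


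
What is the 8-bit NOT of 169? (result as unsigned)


~0b10101001 = 0b1010110 = 86 (8-bit unsigned)

86


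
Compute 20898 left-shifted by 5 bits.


0b101000110100010 << 5 = 0b10100011010001000000 = 668736

668736


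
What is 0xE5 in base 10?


E5 hex = 229 decimal

229


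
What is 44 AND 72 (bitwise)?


0b101100 & 0b1001000 = 0b1000 = 8

8


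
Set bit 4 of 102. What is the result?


102 | (1 << 4) = 102 | 16 = 118

118


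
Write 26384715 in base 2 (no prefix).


26384715 = 1100100101001100101001011 in binary

1100100101001100101001011


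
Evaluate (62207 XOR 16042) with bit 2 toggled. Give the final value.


Step 1: 62207 ^ 16042 = 52309
Step 2: 52309 ^ (1 << 2) = 52309 ^ 4 = 52305

52305


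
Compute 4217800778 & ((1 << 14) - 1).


4217800778 & 16383 = 2122

2122


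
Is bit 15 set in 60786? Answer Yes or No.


0b1110110101110010, bit 15 = 1. Yes

Yes


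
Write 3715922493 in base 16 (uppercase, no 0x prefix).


3715922493 = DD7C7A3D hex

DD7C7A3D


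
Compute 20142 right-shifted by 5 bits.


0b100111010101110 >> 5 = 0b1001110101 = 629

629


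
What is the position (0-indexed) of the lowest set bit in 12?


0b1100. Lowest set bit at position 2

2


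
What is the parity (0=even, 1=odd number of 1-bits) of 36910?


0b1001000000101110 has 6 ones => parity 0

0


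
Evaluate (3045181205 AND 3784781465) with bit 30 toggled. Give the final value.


Step 1: 3045181205 & 3784781465 = 2709587473
Step 2: 2709587473 ^ (1 << 30) = 2709587473 ^ 1073741824 = 3783329297

3783329297


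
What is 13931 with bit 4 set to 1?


13931 | (1 << 4) = 13931 | 16 = 13947

13947


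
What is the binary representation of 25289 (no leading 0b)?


25289 = 110001011001001 in binary

110001011001001


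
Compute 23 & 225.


0b10111 & 0b11100001 = 0b1 = 1

1


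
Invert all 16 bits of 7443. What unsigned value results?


7443 ^ 65535 = 58092

58092


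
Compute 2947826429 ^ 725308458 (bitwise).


0b10101111101101000100001011111101 ^ 0b101011001110110101010000101010 = 0b10000100100011110001011011010111 = 2223970007

2223970007


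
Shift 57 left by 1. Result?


0b111001 << 1 = 0b1110010 = 114

114


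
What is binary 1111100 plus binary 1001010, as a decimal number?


1111100 + 1001010 = 11000110 = 198

198


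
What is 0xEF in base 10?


EF hex = 239 decimal

239


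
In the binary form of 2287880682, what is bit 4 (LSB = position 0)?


0b10001000010111100100100111101010, position 4 = 0

0


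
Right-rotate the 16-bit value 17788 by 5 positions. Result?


Rotate 0b100010101111100 right by 5 (16-bit) = 0b1110001000101011 = 57899

57899


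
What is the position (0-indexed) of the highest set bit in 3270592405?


0b11000010111100010100011110010101. Highest set bit at position 31

31


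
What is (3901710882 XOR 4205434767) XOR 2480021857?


Step 1: 3901710882 ^ 4205434767 = 304526765
Step 2: 304526765 ^ 2480021857 = 2180289740

2180289740


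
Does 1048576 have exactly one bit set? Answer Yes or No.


0b100000000000000000000. Only one bit set => Yes

Yes


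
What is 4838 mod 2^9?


4838 & 511 = 230

230


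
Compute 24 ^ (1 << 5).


24 ^ (1 << 5) = 24 ^ 32 = 56

56


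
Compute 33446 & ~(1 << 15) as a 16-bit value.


33446 & ~(1 << 15) = 678

678


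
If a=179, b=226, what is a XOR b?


179 ^ 226 = 81

81


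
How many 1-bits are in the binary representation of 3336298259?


0b11000110110110111101111100010011 has 20 set bits

20


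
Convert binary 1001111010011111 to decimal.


1001111010011111 in decimal = 40607

40607


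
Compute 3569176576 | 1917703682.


0b11010100101111010101000000000000 | 0b1110010010011011101011000000010 = 0b11110110111111011101011000000010 = 4143830530

4143830530


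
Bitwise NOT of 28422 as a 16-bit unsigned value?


~0b110111100000110 = 0b1001000011111001 = 37113 (16-bit unsigned)

37113


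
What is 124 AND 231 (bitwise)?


0b1111100 & 0b11100111 = 0b1100100 = 100

100


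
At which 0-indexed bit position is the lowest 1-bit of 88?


0b1011000. Lowest set bit at position 3

3


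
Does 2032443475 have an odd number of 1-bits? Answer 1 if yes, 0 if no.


0b1111001001001001010000001010011 has 13 ones => parity 1

1


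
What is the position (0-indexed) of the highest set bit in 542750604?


0b100000010110011011011110001100. Highest set bit at position 29

29


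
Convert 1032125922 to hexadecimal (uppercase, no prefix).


1032125922 = 3D84FDE2 hex

3D84FDE2


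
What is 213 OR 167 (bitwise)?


0b11010101 | 0b10100111 = 0b11110111 = 247

247


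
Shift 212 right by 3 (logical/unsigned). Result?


0b11010100 >> 3 = 0b11010 = 26

26


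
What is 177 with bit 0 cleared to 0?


177 & ~(1 << 0) = 176

176


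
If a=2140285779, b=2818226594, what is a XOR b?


2140285779 ^ 2818226594 = 3630732017

3630732017


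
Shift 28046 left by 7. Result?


0b110110110001110 << 7 = 0b1101101100011100000000 = 3589888

3589888


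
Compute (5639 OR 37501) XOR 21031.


Step 1: 5639 | 37501 = 38527
Step 2: 38527 ^ 21031 = 50264

50264


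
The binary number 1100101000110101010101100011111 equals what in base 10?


1100101000110101010101100011111 in decimal = 1696246559

1696246559


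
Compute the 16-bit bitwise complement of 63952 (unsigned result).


~0b1111100111010000 = 0b11000101111 = 1583 (16-bit unsigned)

1583


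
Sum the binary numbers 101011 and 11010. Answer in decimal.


101011 + 11010 = 1000101 = 69

69


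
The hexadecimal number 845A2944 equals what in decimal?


845A2944 hex = 2220501316 decimal

2220501316


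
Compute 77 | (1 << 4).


77 | (1 << 4) = 77 | 16 = 93

93


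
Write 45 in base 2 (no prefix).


45 = 101101 in binary

101101


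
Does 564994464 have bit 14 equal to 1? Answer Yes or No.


0b100001101011010010000110100000, bit 14 = 0. No

No


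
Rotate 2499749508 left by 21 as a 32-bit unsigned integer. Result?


Rotate 0b10010100111111110010011010000100 left by 21 (32-bit) = 0b11010000100100101001111111100100 = 3499270116

3499270116


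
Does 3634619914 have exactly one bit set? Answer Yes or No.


0b11011000101000111110011000001010. Multiple bits set => No

No


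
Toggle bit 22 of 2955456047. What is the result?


2955456047 ^ (1 << 22) = 2955456047 ^ 4194304 = 2959650351

2959650351


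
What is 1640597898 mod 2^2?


1640597898 & 3 = 2

2


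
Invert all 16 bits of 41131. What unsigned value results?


41131 ^ 65535 = 24404

24404


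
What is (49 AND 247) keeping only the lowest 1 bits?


Step 1: 49 & 247 = 49
Step 2: 49 & 1 = 1

1


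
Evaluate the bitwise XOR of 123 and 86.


0b1111011 ^ 0b1010110 = 0b101101 = 45

45


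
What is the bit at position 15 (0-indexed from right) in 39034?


0b1001100001111010, position 15 = 1

1


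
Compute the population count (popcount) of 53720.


0b1101000111011000 has 8 set bits

8


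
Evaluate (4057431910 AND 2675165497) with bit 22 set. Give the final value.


Step 1: 4057431910 & 2675165497 = 2438154528
Step 2: 2438154528 | (1 << 22) = 2438154528 | 4194304 = 2438154528

2438154528


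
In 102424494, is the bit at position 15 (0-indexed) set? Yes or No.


0b110000110101101111110101110, bit 15 = 1. Yes

Yes


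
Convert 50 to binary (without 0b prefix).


50 = 110010 in binary

110010


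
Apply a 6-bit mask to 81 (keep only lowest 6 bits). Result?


81 & 63 = 17

17


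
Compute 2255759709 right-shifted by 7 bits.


0b10000110011101000010100101011101 >> 7 = 0b1000011001110100001010010 = 17623122

17623122


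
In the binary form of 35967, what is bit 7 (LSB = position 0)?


0b1000110001111111, position 7 = 0

0


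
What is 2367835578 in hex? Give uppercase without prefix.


2367835578 = 8D224DBA hex

8D224DBA


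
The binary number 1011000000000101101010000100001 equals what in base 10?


1011000000000101101010000100001 in decimal = 1476580385

1476580385
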